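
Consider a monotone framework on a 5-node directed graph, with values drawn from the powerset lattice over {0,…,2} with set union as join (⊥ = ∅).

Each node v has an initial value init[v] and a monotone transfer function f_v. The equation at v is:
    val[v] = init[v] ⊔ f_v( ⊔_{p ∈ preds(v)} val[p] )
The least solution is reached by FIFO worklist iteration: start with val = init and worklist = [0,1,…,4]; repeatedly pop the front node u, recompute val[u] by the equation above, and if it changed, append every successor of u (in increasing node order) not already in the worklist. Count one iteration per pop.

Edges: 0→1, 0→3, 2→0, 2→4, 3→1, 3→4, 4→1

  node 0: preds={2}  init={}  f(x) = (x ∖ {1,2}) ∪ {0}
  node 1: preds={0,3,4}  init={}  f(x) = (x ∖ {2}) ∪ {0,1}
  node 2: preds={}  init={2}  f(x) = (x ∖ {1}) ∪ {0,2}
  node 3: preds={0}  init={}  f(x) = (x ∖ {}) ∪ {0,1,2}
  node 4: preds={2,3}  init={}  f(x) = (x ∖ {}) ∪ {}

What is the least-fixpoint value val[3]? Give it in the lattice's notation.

{0,1,2}

Worklist (7 pops):
  #1 pop 0: in={2} → {0} (was {}); enqueue []
  #2 pop 1: in={0} → {0,1} (was {}); enqueue []
  #3 pop 2: in={} → {0,2} (was {2}); enqueue [0]
  #4 pop 3: in={0} → {0,1,2} (was {}); enqueue [1]
  #5 pop 4: in={0,1,2} → {0,1,2} (was {}); enqueue []
  #6 pop 0: in={0,2} → {0} (no change)
  #7 pop 1: in={0,1,2} → {0,1} (no change)

Fixpoint:
  val[0] = {0}
  val[1] = {0,1}
  val[2] = {0,2}
  val[3] = {0,1,2}
  val[4] = {0,1,2}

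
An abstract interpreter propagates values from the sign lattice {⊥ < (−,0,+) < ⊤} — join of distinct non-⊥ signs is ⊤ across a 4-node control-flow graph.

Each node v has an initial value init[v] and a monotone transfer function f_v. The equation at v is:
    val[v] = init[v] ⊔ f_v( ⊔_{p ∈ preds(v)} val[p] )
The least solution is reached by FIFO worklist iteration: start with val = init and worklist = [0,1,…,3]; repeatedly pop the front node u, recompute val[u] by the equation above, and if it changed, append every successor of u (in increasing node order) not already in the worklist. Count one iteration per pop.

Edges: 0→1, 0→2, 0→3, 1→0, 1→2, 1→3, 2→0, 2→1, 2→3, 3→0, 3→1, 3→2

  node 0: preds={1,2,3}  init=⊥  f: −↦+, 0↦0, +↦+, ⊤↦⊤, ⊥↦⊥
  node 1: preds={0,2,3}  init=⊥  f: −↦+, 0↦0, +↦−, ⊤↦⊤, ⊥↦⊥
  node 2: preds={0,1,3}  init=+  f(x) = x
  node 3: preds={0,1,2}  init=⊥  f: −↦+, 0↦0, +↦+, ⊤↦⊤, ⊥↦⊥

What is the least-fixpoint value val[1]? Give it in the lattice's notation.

Iteration log — 9 steps:
  step 1. node 0  ⊔preds=+  new=+  old=⊥  +wl: 
  step 2. node 1  ⊔preds=+  new=−  old=⊥  +wl: 0
  step 3. node 2  ⊔preds=⊤  new=⊤  old=+  +wl: 1
  step 4. node 3  ⊔preds=⊤  new=⊤  old=⊥  +wl: 2
  step 5. node 0  ⊔preds=⊤  new=⊤  old=+  +wl: 3
  step 6. node 1  ⊔preds=⊤  new=⊤  old=−  +wl: 0
  step 7. node 2  ⊔preds=⊤  new=⊤  stable
  step 8. node 3  ⊔preds=⊤  new=⊤  stable
  step 9. node 0  ⊔preds=⊤  new=⊤  stable

Least fixpoint reached:
  node 0: ⊤
  node 1: ⊤
  node 2: ⊤
  node 3: ⊤

⊤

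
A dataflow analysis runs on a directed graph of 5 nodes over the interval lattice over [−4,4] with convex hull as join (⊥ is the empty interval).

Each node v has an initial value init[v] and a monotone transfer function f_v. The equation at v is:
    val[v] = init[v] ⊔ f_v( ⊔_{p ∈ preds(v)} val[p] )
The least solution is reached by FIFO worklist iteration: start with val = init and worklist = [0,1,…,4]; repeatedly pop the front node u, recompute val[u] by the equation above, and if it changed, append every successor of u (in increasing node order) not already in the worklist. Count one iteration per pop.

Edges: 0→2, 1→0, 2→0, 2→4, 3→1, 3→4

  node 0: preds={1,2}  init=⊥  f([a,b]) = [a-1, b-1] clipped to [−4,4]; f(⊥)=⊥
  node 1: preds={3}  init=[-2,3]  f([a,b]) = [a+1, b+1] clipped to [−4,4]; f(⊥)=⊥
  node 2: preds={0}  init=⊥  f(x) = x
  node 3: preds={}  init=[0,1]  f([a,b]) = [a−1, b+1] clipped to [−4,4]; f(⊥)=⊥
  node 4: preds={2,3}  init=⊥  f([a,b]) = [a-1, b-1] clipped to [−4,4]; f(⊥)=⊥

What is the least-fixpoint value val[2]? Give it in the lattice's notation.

[-4,2]

Worklist (9 pops):
  #1 pop 0: in=[-2,3] → [-3,2] (was ⊥); enqueue []
  #2 pop 1: in=[0,1] → [-2,3] (no change)
  #3 pop 2: in=[-3,2] → [-3,2] (was ⊥); enqueue [0]
  #4 pop 3: in=⊥ → [0,1] (no change)
  #5 pop 4: in=[-3,2] → [-4,1] (was ⊥); enqueue []
  #6 pop 0: in=[-3,3] → [-4,2] (was [-3,2]); enqueue [2]
  #7 pop 2: in=[-4,2] → [-4,2] (was [-3,2]); enqueue [0,4]
  #8 pop 0: in=[-4,3] → [-4,2] (no change)
  #9 pop 4: in=[-4,2] → [-4,1] (no change)

Fixpoint:
  val[0] = [-4,2]
  val[1] = [-2,3]
  val[2] = [-4,2]
  val[3] = [0,1]
  val[4] = [-4,1]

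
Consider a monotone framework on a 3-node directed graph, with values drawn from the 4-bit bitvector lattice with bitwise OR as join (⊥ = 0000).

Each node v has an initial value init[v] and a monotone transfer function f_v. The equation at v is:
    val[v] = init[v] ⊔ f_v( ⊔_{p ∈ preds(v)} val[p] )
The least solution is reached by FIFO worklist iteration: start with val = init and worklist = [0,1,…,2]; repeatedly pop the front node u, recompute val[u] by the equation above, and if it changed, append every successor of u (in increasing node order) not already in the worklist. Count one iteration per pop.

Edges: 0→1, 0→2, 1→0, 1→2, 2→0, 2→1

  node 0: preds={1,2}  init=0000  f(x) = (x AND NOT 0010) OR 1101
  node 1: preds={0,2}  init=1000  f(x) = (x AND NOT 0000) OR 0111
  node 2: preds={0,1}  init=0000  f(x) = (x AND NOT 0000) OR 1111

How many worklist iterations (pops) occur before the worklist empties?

5

Worklist (5 pops):
  #1 pop 0: in=1000 → 1101 (was 0000); enqueue []
  #2 pop 1: in=1101 → 1111 (was 1000); enqueue [0]
  #3 pop 2: in=1111 → 1111 (was 0000); enqueue [1]
  #4 pop 0: in=1111 → 1101 (no change)
  #5 pop 1: in=1111 → 1111 (no change)

Fixpoint:
  val[0] = 1101
  val[1] = 1111
  val[2] = 1111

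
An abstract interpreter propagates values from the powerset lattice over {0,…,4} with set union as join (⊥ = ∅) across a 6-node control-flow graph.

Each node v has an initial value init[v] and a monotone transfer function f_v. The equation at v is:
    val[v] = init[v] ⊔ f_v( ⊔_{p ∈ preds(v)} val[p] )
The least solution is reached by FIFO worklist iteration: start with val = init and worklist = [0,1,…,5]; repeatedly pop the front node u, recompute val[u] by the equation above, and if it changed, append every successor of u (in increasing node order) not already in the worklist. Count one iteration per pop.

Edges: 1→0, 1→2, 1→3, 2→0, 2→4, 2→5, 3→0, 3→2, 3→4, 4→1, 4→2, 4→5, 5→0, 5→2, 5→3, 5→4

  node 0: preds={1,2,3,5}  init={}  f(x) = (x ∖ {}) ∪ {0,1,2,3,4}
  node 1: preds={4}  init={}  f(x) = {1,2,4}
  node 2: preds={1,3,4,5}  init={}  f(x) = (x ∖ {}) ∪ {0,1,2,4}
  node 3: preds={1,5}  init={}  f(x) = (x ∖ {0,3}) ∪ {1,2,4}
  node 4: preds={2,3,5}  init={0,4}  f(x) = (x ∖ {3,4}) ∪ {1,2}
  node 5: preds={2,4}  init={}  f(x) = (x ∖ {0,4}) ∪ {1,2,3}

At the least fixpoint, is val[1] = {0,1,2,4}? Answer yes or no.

no

Iteration log — 13 steps:
  step 1. node 0  ⊔preds={}  new={0,1,2,3,4}  old={}  +wl: 
  step 2. node 1  ⊔preds={0,4}  new={1,2,4}  old={}  +wl: 0
  step 3. node 2  ⊔preds={0,1,2,4}  new={0,1,2,4}  old={}  +wl: 
  step 4. node 3  ⊔preds={1,2,4}  new={1,2,4}  old={}  +wl: 2
  step 5. node 4  ⊔preds={0,1,2,4}  new={0,1,2,4}  old={0,4}  +wl: 1
  step 6. node 5  ⊔preds={0,1,2,4}  new={1,2,3}  old={}  +wl: 3,4
  step 7. node 0  ⊔preds={0,1,2,3,4}  new={0,1,2,3,4}  stable
  step 8. node 2  ⊔preds={0,1,2,3,4}  new={0,1,2,3,4}  old={0,1,2,4}  +wl: 0,5
  step 9. node 1  ⊔preds={0,1,2,4}  new={1,2,4}  stable
  step 10. node 3  ⊔preds={1,2,3,4}  new={1,2,4}  stable
  step 11. node 4  ⊔preds={0,1,2,3,4}  new={0,1,2,4}  stable
  step 12. node 0  ⊔preds={0,1,2,3,4}  new={0,1,2,3,4}  stable
  step 13. node 5  ⊔preds={0,1,2,3,4}  new={1,2,3}  stable

Least fixpoint reached:
  node 0: {0,1,2,3,4}
  node 1: {1,2,4}
  node 2: {0,1,2,3,4}
  node 3: {1,2,4}
  node 4: {0,1,2,4}
  node 5: {1,2,3}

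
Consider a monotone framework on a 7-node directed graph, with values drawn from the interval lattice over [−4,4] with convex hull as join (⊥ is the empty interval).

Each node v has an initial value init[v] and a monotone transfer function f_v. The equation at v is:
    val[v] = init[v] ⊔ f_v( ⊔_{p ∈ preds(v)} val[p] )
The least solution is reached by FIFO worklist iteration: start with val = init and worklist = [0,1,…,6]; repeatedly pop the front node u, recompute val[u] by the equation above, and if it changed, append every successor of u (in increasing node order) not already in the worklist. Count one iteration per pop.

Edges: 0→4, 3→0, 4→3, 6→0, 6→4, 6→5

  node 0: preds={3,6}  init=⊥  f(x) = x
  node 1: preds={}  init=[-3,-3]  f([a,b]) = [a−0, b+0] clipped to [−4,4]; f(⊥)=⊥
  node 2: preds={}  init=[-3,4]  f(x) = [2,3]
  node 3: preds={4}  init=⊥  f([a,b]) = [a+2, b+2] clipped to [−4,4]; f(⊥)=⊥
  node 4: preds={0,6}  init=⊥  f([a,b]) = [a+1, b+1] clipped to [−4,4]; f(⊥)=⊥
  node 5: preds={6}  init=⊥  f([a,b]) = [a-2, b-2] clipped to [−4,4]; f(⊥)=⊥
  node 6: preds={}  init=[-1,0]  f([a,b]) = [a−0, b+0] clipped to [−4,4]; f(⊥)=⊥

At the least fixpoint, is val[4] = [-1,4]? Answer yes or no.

no

Worklist (13 pops):
  #1 pop 0: in=[-1,0] → [-1,0] (was ⊥); enqueue []
  #2 pop 1: in=⊥ → [-3,-3] (no change)
  #3 pop 2: in=⊥ → [-3,4] (no change)
  #4 pop 3: in=⊥ → ⊥ (no change)
  #5 pop 4: in=[-1,0] → [0,1] (was ⊥); enqueue [3]
  #6 pop 5: in=[-1,0] → [-3,-2] (was ⊥); enqueue []
  #7 pop 6: in=⊥ → [-1,0] (no change)
  #8 pop 3: in=[0,1] → [2,3] (was ⊥); enqueue [0]
  #9 pop 0: in=[-1,3] → [-1,3] (was [-1,0]); enqueue [4]
  #10 pop 4: in=[-1,3] → [0,4] (was [0,1]); enqueue [3]
  #11 pop 3: in=[0,4] → [2,4] (was [2,3]); enqueue [0]
  #12 pop 0: in=[-1,4] → [-1,4] (was [-1,3]); enqueue [4]
  #13 pop 4: in=[-1,4] → [0,4] (no change)

Fixpoint:
  val[0] = [-1,4]
  val[1] = [-3,-3]
  val[2] = [-3,4]
  val[3] = [2,4]
  val[4] = [0,4]
  val[5] = [-3,-2]
  val[6] = [-1,0]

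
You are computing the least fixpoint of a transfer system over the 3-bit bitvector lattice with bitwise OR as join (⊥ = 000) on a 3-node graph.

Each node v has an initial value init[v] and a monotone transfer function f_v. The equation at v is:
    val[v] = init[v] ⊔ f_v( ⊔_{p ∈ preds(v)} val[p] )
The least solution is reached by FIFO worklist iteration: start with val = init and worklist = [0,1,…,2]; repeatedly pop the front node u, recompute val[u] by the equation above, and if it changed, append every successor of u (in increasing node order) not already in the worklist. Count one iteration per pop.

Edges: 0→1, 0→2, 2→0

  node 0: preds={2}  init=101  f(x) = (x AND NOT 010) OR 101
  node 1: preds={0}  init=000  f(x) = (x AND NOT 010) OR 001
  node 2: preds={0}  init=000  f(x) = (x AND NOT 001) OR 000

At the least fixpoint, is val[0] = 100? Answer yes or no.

Worklist (4 pops):
  #1 pop 0: in=000 → 101 (no change)
  #2 pop 1: in=101 → 101 (was 000); enqueue []
  #3 pop 2: in=101 → 100 (was 000); enqueue [0]
  #4 pop 0: in=100 → 101 (no change)

Fixpoint:
  val[0] = 101
  val[1] = 101
  val[2] = 100

no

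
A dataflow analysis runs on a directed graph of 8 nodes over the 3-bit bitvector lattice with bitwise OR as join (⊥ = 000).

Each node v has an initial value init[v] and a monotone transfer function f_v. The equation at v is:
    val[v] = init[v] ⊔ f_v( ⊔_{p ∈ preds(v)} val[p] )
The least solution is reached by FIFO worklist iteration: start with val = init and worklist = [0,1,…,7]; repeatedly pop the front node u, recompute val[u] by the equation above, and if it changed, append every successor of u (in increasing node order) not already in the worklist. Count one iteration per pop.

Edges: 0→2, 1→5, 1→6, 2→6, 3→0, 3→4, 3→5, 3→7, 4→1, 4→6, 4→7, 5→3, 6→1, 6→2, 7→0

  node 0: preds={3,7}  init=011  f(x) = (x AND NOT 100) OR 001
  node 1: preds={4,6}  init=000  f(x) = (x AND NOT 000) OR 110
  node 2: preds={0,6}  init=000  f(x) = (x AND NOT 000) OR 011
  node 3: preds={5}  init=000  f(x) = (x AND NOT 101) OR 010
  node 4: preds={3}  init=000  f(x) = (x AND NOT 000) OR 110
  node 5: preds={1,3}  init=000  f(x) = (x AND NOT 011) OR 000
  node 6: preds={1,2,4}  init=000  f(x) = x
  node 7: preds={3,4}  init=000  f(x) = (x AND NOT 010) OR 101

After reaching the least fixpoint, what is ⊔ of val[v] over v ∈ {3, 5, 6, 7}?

Trace (14 dequeues):
  [1] u=0 | in 000 | out 011 | ==
  [2] u=1 | in 000 | out 110 | prev 000 | push {}
  [3] u=2 | in 011 | out 011 | prev 000 | push {}
  [4] u=3 | in 000 | out 010 | prev 000 | push {0}
  [5] u=4 | in 010 | out 110 | prev 000 | push {1}
  [6] u=5 | in 110 | out 100 | prev 000 | push {3}
  [7] u=6 | in 111 | out 111 | prev 000 | push {2}
  [8] u=7 | in 110 | out 101 | prev 000 | push {}
  [9] u=0 | in 111 | out 011 | ==
  [10] u=1 | in 111 | out 111 | prev 110 | push {5,6}
  [11] u=3 | in 100 | out 010 | ==
  [12] u=2 | in 111 | out 111 | prev 011 | push {}
  [13] u=5 | in 111 | out 100 | ==
  [14] u=6 | in 111 | out 111 | ==

Converged values:
  [0] 011
  [1] 111
  [2] 111
  [3] 010
  [4] 110
  [5] 100
  [6] 111
  [7] 101

111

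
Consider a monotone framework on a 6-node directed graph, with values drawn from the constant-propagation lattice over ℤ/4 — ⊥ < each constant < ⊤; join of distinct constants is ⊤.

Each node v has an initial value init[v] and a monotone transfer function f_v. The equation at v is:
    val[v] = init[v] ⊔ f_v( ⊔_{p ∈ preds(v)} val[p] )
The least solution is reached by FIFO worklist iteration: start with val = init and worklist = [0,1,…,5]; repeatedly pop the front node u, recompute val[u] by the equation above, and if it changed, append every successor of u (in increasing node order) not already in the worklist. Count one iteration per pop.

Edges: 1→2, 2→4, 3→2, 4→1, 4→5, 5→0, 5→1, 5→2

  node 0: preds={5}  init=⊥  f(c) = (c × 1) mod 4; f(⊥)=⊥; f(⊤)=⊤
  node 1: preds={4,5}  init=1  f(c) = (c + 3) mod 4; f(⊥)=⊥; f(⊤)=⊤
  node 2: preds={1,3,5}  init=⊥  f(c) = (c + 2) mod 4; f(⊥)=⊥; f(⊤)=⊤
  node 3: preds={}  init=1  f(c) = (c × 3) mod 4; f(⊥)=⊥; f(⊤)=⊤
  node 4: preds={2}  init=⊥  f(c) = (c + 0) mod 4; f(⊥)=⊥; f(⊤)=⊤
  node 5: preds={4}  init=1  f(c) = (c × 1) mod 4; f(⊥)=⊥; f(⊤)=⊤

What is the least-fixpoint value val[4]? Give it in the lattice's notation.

⊤

Iteration log — 9 steps:
  step 1. node 0  ⊔preds=1  new=1  old=⊥  +wl: 
  step 2. node 1  ⊔preds=1  new=⊤  old=1  +wl: 
  step 3. node 2  ⊔preds=⊤  new=⊤  old=⊥  +wl: 
  step 4. node 3  ⊔preds=⊥  new=1  stable
  step 5. node 4  ⊔preds=⊤  new=⊤  old=⊥  +wl: 1
  step 6. node 5  ⊔preds=⊤  new=⊤  old=1  +wl: 0,2
  step 7. node 1  ⊔preds=⊤  new=⊤  stable
  step 8. node 0  ⊔preds=⊤  new=⊤  old=1  +wl: 
  step 9. node 2  ⊔preds=⊤  new=⊤  stable

Least fixpoint reached:
  node 0: ⊤
  node 1: ⊤
  node 2: ⊤
  node 3: 1
  node 4: ⊤
  node 5: ⊤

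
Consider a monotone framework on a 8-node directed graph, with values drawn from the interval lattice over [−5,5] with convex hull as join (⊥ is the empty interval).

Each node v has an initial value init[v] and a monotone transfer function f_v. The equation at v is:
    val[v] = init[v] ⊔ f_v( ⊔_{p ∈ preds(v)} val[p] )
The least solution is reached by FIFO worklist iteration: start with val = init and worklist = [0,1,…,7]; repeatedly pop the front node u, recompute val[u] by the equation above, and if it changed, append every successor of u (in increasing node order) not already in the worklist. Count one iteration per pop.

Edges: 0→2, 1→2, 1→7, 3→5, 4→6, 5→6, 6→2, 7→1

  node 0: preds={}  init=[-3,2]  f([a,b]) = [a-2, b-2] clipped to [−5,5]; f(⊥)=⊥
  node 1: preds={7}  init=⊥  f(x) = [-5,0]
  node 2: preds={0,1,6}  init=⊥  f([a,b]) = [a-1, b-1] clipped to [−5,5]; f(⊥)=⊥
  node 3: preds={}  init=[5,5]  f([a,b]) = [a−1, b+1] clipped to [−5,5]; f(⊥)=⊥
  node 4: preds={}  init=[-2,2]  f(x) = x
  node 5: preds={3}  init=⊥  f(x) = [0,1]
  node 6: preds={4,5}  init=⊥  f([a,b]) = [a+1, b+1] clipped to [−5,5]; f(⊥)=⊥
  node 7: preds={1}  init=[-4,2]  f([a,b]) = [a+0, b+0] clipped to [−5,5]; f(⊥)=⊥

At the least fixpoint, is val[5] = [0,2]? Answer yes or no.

Worklist (10 pops):
  #1 pop 0: in=⊥ → [-3,2] (no change)
  #2 pop 1: in=[-4,2] → [-5,0] (was ⊥); enqueue []
  #3 pop 2: in=[-5,2] → [-5,1] (was ⊥); enqueue []
  #4 pop 3: in=⊥ → [5,5] (no change)
  #5 pop 4: in=⊥ → [-2,2] (no change)
  #6 pop 5: in=[5,5] → [0,1] (was ⊥); enqueue []
  #7 pop 6: in=[-2,2] → [-1,3] (was ⊥); enqueue [2]
  #8 pop 7: in=[-5,0] → [-5,2] (was [-4,2]); enqueue [1]
  #9 pop 2: in=[-5,3] → [-5,2] (was [-5,1]); enqueue []
  #10 pop 1: in=[-5,2] → [-5,0] (no change)

Fixpoint:
  val[0] = [-3,2]
  val[1] = [-5,0]
  val[2] = [-5,2]
  val[3] = [5,5]
  val[4] = [-2,2]
  val[5] = [0,1]
  val[6] = [-1,3]
  val[7] = [-5,2]

no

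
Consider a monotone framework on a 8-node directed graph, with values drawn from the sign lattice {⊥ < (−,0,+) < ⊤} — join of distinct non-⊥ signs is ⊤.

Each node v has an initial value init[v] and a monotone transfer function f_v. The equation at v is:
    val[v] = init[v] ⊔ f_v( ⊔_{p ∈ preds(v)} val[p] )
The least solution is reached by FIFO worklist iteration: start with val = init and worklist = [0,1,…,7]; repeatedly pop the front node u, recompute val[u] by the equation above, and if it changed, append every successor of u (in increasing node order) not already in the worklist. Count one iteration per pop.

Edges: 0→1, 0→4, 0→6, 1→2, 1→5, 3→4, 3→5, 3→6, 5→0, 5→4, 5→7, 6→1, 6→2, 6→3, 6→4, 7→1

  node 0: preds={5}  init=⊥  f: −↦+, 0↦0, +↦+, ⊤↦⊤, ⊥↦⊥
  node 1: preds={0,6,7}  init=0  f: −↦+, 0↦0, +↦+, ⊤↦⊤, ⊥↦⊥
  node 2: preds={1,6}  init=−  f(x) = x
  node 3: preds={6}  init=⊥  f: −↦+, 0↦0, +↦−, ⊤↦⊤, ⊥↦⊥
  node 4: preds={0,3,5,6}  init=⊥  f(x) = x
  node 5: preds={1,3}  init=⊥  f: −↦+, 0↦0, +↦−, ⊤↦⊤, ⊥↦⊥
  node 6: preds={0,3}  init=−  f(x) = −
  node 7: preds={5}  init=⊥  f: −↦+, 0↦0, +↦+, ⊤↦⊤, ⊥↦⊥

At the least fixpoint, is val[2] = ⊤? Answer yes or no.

yes

Iteration log — 12 steps:
  step 1. node 0  ⊔preds=⊥  new=⊥  stable
  step 2. node 1  ⊔preds=−  new=⊤  old=0  +wl: 
  step 3. node 2  ⊔preds=⊤  new=⊤  old=−  +wl: 
  step 4. node 3  ⊔preds=−  new=+  old=⊥  +wl: 
  step 5. node 4  ⊔preds=⊤  new=⊤  old=⊥  +wl: 
  step 6. node 5  ⊔preds=⊤  new=⊤  old=⊥  +wl: 0,4
  step 7. node 6  ⊔preds=+  new=−  stable
  step 8. node 7  ⊔preds=⊤  new=⊤  old=⊥  +wl: 1
  step 9. node 0  ⊔preds=⊤  new=⊤  old=⊥  +wl: 6
  step 10. node 4  ⊔preds=⊤  new=⊤  stable
  step 11. node 1  ⊔preds=⊤  new=⊤  stable
  step 12. node 6  ⊔preds=⊤  new=−  stable

Least fixpoint reached:
  node 0: ⊤
  node 1: ⊤
  node 2: ⊤
  node 3: +
  node 4: ⊤
  node 5: ⊤
  node 6: −
  node 7: ⊤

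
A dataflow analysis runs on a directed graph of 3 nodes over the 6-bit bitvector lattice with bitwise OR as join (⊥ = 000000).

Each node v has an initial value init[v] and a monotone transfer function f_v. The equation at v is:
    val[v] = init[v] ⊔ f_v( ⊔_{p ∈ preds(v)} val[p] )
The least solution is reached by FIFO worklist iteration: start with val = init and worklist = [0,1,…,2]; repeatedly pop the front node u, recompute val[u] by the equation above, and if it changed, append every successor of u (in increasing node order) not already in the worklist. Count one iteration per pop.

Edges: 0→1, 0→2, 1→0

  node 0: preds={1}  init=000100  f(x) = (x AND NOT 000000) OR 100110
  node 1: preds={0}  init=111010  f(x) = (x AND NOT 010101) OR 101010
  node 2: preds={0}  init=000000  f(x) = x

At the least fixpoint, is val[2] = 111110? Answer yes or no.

yes

Iteration log — 3 steps:
  step 1. node 0  ⊔preds=111010  new=111110  old=000100  +wl: 
  step 2. node 1  ⊔preds=111110  new=111010  stable
  step 3. node 2  ⊔preds=111110  new=111110  old=000000  +wl: 

Least fixpoint reached:
  node 0: 111110
  node 1: 111010
  node 2: 111110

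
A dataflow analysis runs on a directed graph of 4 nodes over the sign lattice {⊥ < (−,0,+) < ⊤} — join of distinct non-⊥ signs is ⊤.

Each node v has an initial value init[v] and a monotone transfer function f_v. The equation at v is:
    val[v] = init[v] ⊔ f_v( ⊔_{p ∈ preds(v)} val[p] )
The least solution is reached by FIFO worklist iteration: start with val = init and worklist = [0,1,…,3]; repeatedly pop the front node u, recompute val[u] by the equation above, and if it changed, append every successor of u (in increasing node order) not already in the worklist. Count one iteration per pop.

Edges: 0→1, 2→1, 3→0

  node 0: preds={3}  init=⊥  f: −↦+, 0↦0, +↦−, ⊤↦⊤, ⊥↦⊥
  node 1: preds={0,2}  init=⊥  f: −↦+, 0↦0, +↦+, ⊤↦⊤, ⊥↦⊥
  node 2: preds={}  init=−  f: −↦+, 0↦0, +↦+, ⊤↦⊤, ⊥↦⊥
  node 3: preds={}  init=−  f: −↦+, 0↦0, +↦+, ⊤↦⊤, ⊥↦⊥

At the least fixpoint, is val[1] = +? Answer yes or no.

no

Worklist (4 pops):
  #1 pop 0: in=− → + (was ⊥); enqueue []
  #2 pop 1: in=⊤ → ⊤ (was ⊥); enqueue []
  #3 pop 2: in=⊥ → − (no change)
  #4 pop 3: in=⊥ → − (no change)

Fixpoint:
  val[0] = +
  val[1] = ⊤
  val[2] = −
  val[3] = −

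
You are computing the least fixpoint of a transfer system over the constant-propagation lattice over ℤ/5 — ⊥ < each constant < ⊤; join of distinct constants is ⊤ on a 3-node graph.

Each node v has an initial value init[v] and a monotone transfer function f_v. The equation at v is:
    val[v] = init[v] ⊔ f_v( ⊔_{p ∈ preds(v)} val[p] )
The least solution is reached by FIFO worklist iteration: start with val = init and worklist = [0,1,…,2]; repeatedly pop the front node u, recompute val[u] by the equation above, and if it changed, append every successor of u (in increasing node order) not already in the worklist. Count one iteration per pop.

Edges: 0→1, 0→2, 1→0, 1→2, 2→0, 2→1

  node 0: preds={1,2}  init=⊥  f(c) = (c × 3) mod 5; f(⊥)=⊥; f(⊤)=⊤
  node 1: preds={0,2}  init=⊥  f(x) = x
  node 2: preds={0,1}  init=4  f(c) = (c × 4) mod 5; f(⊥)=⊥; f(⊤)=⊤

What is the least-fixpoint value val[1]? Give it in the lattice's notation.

Trace (6 dequeues):
  [1] u=0 | in 4 | out 2 | prev ⊥ | push {}
  [2] u=1 | in ⊤ | out ⊤ | prev ⊥ | push {0}
  [3] u=2 | in ⊤ | out ⊤ | prev 4 | push {1}
  [4] u=0 | in ⊤ | out ⊤ | prev 2 | push {2}
  [5] u=1 | in ⊤ | out ⊤ | ==
  [6] u=2 | in ⊤ | out ⊤ | ==

Converged values:
  [0] ⊤
  [1] ⊤
  [2] ⊤

⊤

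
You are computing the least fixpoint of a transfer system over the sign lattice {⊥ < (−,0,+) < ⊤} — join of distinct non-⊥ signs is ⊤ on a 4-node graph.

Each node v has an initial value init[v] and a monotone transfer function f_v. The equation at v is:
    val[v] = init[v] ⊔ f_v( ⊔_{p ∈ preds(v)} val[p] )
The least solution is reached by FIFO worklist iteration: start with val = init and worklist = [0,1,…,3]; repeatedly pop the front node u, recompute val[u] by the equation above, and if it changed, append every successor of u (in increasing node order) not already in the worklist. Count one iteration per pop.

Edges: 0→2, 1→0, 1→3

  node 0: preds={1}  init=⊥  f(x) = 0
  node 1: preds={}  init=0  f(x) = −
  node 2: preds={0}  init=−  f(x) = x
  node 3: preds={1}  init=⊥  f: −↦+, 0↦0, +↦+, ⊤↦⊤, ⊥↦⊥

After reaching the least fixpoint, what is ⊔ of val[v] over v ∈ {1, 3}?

⊤

Worklist (5 pops):
  #1 pop 0: in=0 → 0 (was ⊥); enqueue []
  #2 pop 1: in=⊥ → ⊤ (was 0); enqueue [0]
  #3 pop 2: in=0 → ⊤ (was −); enqueue []
  #4 pop 3: in=⊤ → ⊤ (was ⊥); enqueue []
  #5 pop 0: in=⊤ → 0 (no change)

Fixpoint:
  val[0] = 0
  val[1] = ⊤
  val[2] = ⊤
  val[3] = ⊤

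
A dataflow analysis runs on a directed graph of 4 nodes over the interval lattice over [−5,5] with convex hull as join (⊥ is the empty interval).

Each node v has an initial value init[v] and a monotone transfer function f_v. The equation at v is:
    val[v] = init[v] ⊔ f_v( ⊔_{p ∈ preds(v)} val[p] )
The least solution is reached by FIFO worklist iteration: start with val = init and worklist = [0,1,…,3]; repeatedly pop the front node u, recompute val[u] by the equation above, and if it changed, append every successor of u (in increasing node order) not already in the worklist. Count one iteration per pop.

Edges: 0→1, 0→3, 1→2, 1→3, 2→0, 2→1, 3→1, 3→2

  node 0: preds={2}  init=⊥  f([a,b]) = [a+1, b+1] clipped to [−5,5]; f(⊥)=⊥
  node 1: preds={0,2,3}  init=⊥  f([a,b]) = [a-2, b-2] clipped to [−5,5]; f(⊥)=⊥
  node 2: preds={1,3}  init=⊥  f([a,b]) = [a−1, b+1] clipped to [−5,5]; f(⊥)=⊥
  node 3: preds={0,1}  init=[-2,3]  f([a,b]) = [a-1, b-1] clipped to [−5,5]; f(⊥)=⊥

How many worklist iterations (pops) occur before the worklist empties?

12

Worklist (12 pops):
  #1 pop 0: in=⊥ → ⊥ (no change)
  #2 pop 1: in=[-2,3] → [-4,1] (was ⊥); enqueue []
  #3 pop 2: in=[-4,3] → [-5,4] (was ⊥); enqueue [0,1]
  #4 pop 3: in=[-4,1] → [-5,3] (was [-2,3]); enqueue [2]
  #5 pop 0: in=[-5,4] → [-4,5] (was ⊥); enqueue [3]
  #6 pop 1: in=[-5,5] → [-5,3] (was [-4,1]); enqueue []
  #7 pop 2: in=[-5,3] → [-5,4] (no change)
  #8 pop 3: in=[-5,5] → [-5,4] (was [-5,3]); enqueue [1,2]
  #9 pop 1: in=[-5,5] → [-5,3] (no change)
  #10 pop 2: in=[-5,4] → [-5,5] (was [-5,4]); enqueue [0,1]
  #11 pop 0: in=[-5,5] → [-4,5] (no change)
  #12 pop 1: in=[-5,5] → [-5,3] (no change)

Fixpoint:
  val[0] = [-4,5]
  val[1] = [-5,3]
  val[2] = [-5,5]
  val[3] = [-5,4]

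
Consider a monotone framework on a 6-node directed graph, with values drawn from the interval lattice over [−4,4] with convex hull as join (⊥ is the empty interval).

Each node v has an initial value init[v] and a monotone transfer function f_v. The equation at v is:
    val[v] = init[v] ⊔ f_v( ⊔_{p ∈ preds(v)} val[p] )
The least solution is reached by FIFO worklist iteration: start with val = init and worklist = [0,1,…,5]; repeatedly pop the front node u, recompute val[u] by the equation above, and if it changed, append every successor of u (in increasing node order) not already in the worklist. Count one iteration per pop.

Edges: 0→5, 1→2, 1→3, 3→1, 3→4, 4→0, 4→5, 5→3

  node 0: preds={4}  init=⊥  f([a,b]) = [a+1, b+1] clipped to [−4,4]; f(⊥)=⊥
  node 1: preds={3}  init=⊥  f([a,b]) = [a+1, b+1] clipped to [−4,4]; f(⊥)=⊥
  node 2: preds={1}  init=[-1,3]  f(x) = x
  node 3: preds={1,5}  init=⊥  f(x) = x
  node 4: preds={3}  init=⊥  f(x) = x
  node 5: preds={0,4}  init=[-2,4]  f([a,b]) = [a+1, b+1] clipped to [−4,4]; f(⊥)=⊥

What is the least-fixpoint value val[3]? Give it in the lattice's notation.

[-2,4]

Iteration log — 11 steps:
  step 1. node 0  ⊔preds=⊥  new=⊥  stable
  step 2. node 1  ⊔preds=⊥  new=⊥  stable
  step 3. node 2  ⊔preds=⊥  new=[-1,3]  stable
  step 4. node 3  ⊔preds=[-2,4]  new=[-2,4]  old=⊥  +wl: 1
  step 5. node 4  ⊔preds=[-2,4]  new=[-2,4]  old=⊥  +wl: 0
  step 6. node 5  ⊔preds=[-2,4]  new=[-2,4]  stable
  step 7. node 1  ⊔preds=[-2,4]  new=[-1,4]  old=⊥  +wl: 2,3
  step 8. node 0  ⊔preds=[-2,4]  new=[-1,4]  old=⊥  +wl: 5
  step 9. node 2  ⊔preds=[-1,4]  new=[-1,4]  old=[-1,3]  +wl: 
  step 10. node 3  ⊔preds=[-2,4]  new=[-2,4]  stable
  step 11. node 5  ⊔preds=[-2,4]  new=[-2,4]  stable

Least fixpoint reached:
  node 0: [-1,4]
  node 1: [-1,4]
  node 2: [-1,4]
  node 3: [-2,4]
  node 4: [-2,4]
  node 5: [-2,4]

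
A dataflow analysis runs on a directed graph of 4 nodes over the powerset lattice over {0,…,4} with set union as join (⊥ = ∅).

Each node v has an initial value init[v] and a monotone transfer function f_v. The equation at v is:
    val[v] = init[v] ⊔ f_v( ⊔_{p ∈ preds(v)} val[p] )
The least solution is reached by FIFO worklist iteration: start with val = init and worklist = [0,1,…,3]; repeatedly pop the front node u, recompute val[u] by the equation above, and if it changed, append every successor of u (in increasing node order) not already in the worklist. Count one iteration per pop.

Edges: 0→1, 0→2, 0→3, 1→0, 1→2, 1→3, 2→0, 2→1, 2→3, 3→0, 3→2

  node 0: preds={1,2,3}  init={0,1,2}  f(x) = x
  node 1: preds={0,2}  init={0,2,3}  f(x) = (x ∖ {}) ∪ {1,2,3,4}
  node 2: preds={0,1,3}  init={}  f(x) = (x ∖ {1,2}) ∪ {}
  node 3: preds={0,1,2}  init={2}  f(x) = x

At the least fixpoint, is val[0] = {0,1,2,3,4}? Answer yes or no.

Iteration log — 8 steps:
  step 1. node 0  ⊔preds={0,2,3}  new={0,1,2,3}  old={0,1,2}  +wl: 
  step 2. node 1  ⊔preds={0,1,2,3}  new={0,1,2,3,4}  old={0,2,3}  +wl: 0
  step 3. node 2  ⊔preds={0,1,2,3,4}  new={0,3,4}  old={}  +wl: 1
  step 4. node 3  ⊔preds={0,1,2,3,4}  new={0,1,2,3,4}  old={2}  +wl: 2
  step 5. node 0  ⊔preds={0,1,2,3,4}  new={0,1,2,3,4}  old={0,1,2,3}  +wl: 3
  step 6. node 1  ⊔preds={0,1,2,3,4}  new={0,1,2,3,4}  stable
  step 7. node 2  ⊔preds={0,1,2,3,4}  new={0,3,4}  stable
  step 8. node 3  ⊔preds={0,1,2,3,4}  new={0,1,2,3,4}  stable

Least fixpoint reached:
  node 0: {0,1,2,3,4}
  node 1: {0,1,2,3,4}
  node 2: {0,3,4}
  node 3: {0,1,2,3,4}

yes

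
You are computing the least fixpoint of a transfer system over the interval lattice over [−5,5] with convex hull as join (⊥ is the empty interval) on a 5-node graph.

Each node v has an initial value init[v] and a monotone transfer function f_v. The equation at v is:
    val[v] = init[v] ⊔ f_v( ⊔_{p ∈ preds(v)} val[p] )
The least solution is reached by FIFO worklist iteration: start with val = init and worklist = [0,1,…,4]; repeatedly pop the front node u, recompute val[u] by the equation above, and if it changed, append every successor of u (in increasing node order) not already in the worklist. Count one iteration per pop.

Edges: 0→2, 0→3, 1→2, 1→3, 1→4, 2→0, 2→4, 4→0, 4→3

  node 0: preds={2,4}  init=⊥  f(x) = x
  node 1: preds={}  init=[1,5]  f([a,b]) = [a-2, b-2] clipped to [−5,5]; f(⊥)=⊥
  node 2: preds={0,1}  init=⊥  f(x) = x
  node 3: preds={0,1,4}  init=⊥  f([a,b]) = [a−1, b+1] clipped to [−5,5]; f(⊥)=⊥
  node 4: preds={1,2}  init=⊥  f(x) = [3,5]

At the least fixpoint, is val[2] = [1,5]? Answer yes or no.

yes

Iteration log — 8 steps:
  step 1. node 0  ⊔preds=⊥  new=⊥  stable
  step 2. node 1  ⊔preds=⊥  new=[1,5]  stable
  step 3. node 2  ⊔preds=[1,5]  new=[1,5]  old=⊥  +wl: 0
  step 4. node 3  ⊔preds=[1,5]  new=[0,5]  old=⊥  +wl: 
  step 5. node 4  ⊔preds=[1,5]  new=[3,5]  old=⊥  +wl: 3
  step 6. node 0  ⊔preds=[1,5]  new=[1,5]  old=⊥  +wl: 2
  step 7. node 3  ⊔preds=[1,5]  new=[0,5]  stable
  step 8. node 2  ⊔preds=[1,5]  new=[1,5]  stable

Least fixpoint reached:
  node 0: [1,5]
  node 1: [1,5]
  node 2: [1,5]
  node 3: [0,5]
  node 4: [3,5]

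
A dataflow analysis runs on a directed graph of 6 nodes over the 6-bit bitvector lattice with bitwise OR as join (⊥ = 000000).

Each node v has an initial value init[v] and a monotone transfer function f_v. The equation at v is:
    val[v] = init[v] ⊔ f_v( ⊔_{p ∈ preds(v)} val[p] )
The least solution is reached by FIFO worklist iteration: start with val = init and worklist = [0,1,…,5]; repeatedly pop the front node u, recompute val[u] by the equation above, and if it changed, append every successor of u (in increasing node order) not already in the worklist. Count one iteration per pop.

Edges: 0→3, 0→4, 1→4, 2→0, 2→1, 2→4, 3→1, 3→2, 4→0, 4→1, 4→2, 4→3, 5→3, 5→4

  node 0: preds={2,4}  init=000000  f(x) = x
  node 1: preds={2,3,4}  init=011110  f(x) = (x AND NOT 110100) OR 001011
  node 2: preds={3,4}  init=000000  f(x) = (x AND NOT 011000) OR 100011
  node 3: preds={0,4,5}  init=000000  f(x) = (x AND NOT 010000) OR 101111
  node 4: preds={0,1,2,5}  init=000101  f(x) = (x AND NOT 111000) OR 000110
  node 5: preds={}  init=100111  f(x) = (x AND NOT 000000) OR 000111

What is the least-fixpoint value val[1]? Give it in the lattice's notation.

011111

Trace (11 dequeues):
  [1] u=0 | in 000101 | out 000101 | prev 000000 | push {}
  [2] u=1 | in 000101 | out 011111 | prev 011110 | push {}
  [3] u=2 | in 000101 | out 100111 | prev 000000 | push {0,1}
  [4] u=3 | in 100111 | out 101111 | prev 000000 | push {2}
  [5] u=4 | in 111111 | out 000111 | prev 000101 | push {3}
  [6] u=5 | in 000000 | out 100111 | ==
  [7] u=0 | in 100111 | out 100111 | prev 000101 | push {4}
  [8] u=1 | in 101111 | out 011111 | ==
  [9] u=2 | in 101111 | out 100111 | ==
  [10] u=3 | in 100111 | out 101111 | ==
  [11] u=4 | in 111111 | out 000111 | ==

Converged values:
  [0] 100111
  [1] 011111
  [2] 100111
  [3] 101111
  [4] 000111
  [5] 100111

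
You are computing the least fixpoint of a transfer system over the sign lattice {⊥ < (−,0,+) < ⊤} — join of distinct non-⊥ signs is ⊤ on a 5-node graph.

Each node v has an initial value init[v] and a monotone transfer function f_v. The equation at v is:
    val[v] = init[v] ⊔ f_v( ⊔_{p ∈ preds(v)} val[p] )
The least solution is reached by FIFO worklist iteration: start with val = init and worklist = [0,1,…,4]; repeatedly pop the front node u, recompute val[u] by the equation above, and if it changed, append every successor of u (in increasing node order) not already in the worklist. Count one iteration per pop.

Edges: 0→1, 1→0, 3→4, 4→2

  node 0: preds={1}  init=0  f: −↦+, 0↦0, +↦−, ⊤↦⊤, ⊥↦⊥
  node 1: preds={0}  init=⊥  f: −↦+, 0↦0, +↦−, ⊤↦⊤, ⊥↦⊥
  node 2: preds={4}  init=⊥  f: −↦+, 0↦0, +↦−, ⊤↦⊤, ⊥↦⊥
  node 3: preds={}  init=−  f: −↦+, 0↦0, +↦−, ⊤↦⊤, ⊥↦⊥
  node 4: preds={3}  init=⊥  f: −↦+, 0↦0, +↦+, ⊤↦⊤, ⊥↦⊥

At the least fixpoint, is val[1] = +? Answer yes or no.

no

Trace (7 dequeues):
  [1] u=0 | in ⊥ | out 0 | ==
  [2] u=1 | in 0 | out 0 | prev ⊥ | push {0}
  [3] u=2 | in ⊥ | out ⊥ | ==
  [4] u=3 | in ⊥ | out − | ==
  [5] u=4 | in − | out + | prev ⊥ | push {2}
  [6] u=0 | in 0 | out 0 | ==
  [7] u=2 | in + | out − | prev ⊥ | push {}

Converged values:
  [0] 0
  [1] 0
  [2] −
  [3] −
  [4] +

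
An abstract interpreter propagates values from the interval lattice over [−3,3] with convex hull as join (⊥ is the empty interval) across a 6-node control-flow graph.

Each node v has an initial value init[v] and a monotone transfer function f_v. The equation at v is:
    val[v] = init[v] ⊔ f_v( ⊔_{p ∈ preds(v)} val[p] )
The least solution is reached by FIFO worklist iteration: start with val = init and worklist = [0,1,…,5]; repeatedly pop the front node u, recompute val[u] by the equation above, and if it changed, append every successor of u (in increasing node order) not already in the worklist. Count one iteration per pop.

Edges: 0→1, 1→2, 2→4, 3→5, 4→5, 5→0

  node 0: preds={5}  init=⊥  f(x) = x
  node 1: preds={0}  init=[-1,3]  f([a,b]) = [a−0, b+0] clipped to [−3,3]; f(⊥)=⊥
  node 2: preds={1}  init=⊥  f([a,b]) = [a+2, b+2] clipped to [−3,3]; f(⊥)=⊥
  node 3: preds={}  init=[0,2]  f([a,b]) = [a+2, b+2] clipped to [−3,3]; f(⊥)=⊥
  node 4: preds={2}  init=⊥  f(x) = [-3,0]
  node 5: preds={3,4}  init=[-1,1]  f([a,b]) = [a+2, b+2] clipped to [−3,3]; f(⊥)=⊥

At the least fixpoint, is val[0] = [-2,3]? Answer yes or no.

no

Worklist (8 pops):
  #1 pop 0: in=[-1,1] → [-1,1] (was ⊥); enqueue []
  #2 pop 1: in=[-1,1] → [-1,3] (no change)
  #3 pop 2: in=[-1,3] → [1,3] (was ⊥); enqueue []
  #4 pop 3: in=⊥ → [0,2] (no change)
  #5 pop 4: in=[1,3] → [-3,0] (was ⊥); enqueue []
  #6 pop 5: in=[-3,2] → [-1,3] (was [-1,1]); enqueue [0]
  #7 pop 0: in=[-1,3] → [-1,3] (was [-1,1]); enqueue [1]
  #8 pop 1: in=[-1,3] → [-1,3] (no change)

Fixpoint:
  val[0] = [-1,3]
  val[1] = [-1,3]
  val[2] = [1,3]
  val[3] = [0,2]
  val[4] = [-3,0]
  val[5] = [-1,3]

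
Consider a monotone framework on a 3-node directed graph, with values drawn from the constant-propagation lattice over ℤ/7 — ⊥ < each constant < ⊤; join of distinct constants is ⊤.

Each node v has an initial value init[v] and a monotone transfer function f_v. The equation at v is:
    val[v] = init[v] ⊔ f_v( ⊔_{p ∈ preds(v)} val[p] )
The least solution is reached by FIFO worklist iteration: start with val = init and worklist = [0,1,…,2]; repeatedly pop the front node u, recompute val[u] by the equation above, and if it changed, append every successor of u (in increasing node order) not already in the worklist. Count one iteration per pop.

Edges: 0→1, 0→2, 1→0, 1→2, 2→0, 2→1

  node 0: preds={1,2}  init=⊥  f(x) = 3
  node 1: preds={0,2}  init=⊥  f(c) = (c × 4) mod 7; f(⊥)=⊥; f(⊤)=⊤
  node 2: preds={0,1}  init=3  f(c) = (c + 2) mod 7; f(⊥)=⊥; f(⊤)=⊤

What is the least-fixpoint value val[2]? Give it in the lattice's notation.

Iteration log — 7 steps:
  step 1. node 0  ⊔preds=3  new=3  old=⊥  +wl: 
  step 2. node 1  ⊔preds=3  new=5  old=⊥  +wl: 0
  step 3. node 2  ⊔preds=⊤  new=⊤  old=3  +wl: 1
  step 4. node 0  ⊔preds=⊤  new=3  stable
  step 5. node 1  ⊔preds=⊤  new=⊤  old=5  +wl: 0,2
  step 6. node 0  ⊔preds=⊤  new=3  stable
  step 7. node 2  ⊔preds=⊤  new=⊤  stable

Least fixpoint reached:
  node 0: 3
  node 1: ⊤
  node 2: ⊤

⊤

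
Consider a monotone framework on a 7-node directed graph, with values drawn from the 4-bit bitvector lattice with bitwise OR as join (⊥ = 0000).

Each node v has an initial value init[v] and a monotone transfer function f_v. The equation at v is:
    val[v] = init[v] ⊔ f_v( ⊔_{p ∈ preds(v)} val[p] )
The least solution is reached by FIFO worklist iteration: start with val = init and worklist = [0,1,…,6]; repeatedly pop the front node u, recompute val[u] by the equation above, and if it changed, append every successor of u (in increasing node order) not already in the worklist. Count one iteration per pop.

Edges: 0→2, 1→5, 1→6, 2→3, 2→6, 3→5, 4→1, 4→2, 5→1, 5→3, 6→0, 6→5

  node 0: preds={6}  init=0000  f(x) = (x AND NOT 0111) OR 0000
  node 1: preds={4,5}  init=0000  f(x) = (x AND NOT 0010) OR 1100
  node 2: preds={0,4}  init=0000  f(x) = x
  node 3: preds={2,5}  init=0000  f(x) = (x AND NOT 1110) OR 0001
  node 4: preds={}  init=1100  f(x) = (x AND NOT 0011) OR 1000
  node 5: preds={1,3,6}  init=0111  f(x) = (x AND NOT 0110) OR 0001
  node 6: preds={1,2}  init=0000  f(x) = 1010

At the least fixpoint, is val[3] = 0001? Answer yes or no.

Trace (12 dequeues):
  [1] u=0 | in 0000 | out 0000 | ==
  [2] u=1 | in 1111 | out 1101 | prev 0000 | push {}
  [3] u=2 | in 1100 | out 1100 | prev 0000 | push {}
  [4] u=3 | in 1111 | out 0001 | prev 0000 | push {}
  [5] u=4 | in 0000 | out 1100 | ==
  [6] u=5 | in 1101 | out 1111 | prev 0111 | push {1,3}
  [7] u=6 | in 1101 | out 1010 | prev 0000 | push {0,5}
  [8] u=1 | in 1111 | out 1101 | ==
  [9] u=3 | in 1111 | out 0001 | ==
  [10] u=0 | in 1010 | out 1000 | prev 0000 | push {2}
  [11] u=5 | in 1111 | out 1111 | ==
  [12] u=2 | in 1100 | out 1100 | ==

Converged values:
  [0] 1000
  [1] 1101
  [2] 1100
  [3] 0001
  [4] 1100
  [5] 1111
  [6] 1010

yes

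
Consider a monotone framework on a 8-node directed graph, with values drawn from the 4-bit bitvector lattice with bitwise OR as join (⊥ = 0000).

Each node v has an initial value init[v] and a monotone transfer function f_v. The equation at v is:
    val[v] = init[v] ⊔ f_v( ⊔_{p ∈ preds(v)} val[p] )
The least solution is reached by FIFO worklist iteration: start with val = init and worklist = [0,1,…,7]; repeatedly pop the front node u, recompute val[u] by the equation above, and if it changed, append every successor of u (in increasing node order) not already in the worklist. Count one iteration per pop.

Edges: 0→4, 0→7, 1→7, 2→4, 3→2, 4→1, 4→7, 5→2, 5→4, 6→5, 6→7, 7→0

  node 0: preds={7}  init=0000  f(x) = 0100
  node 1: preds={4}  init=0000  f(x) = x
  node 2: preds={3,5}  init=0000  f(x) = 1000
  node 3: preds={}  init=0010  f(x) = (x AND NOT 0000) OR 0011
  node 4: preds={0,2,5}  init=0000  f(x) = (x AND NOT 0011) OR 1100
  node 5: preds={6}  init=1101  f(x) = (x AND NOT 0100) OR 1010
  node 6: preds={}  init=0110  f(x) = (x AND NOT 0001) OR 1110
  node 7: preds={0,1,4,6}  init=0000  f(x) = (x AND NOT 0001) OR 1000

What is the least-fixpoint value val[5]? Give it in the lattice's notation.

Worklist (14 pops):
  #1 pop 0: in=0000 → 0100 (was 0000); enqueue []
  #2 pop 1: in=0000 → 0000 (no change)
  #3 pop 2: in=1111 → 1000 (was 0000); enqueue []
  #4 pop 3: in=0000 → 0011 (was 0010); enqueue [2]
  #5 pop 4: in=1101 → 1100 (was 0000); enqueue [1]
  #6 pop 5: in=0110 → 1111 (was 1101); enqueue [4]
  #7 pop 6: in=0000 → 1110 (was 0110); enqueue [5]
  #8 pop 7: in=1110 → 1110 (was 0000); enqueue [0]
  #9 pop 2: in=1111 → 1000 (no change)
  #10 pop 1: in=1100 → 1100 (was 0000); enqueue [7]
  #11 pop 4: in=1111 → 1100 (no change)
  #12 pop 5: in=1110 → 1111 (no change)
  #13 pop 0: in=1110 → 0100 (no change)
  #14 pop 7: in=1110 → 1110 (no change)

Fixpoint:
  val[0] = 0100
  val[1] = 1100
  val[2] = 1000
  val[3] = 0011
  val[4] = 1100
  val[5] = 1111
  val[6] = 1110
  val[7] = 1110

1111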